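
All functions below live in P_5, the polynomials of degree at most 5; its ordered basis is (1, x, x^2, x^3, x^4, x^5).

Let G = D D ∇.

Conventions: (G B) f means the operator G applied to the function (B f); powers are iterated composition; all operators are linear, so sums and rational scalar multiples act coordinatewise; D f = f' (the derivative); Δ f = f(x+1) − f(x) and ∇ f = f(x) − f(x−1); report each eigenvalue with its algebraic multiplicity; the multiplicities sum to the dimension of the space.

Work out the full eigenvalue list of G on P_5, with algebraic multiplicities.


image of 1: 0
image of x: 0
image of x^2: 0
image of x^3: 6
image of x^4: 24x - 12
image of x^5: 60x^2 - 60x + 20
the matrix is upper triangular; its diagonal is (0, 0, 0, 0, 0, 0)
for a triangular matrix the eigenvalues are the diagonal entries, with algebraic multiplicity their repetition count

λ = 0 (multiplicity 6)


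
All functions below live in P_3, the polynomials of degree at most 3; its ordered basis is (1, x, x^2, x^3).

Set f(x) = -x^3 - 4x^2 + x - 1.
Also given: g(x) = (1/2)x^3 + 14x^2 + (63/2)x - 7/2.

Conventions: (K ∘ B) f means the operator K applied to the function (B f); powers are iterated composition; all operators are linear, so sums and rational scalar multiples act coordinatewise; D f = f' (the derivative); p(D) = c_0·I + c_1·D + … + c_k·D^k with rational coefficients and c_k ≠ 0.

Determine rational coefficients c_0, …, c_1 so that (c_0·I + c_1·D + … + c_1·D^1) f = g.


D^0 f = -x^3 - 4x^2 + x - 1
D^1 f = -3x^2 - 8x + 1
matching coefficients of g against c_0 f + c_1 Df + … from the top degree down determines the c_i
solution: c_0 = -1/2, c_1 = -4

c_0 = -1/2, c_1 = -4


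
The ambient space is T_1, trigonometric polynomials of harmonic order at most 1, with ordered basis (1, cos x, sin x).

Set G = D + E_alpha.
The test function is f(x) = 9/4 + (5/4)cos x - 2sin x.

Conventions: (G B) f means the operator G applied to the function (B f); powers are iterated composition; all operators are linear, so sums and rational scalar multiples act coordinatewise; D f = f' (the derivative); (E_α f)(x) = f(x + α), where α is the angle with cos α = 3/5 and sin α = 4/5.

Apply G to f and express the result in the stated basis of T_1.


D f = -2cos x - (5/4)sin x
E_alpha f = 9/4 - (17/20)cos x - (11/5)sin x
(D + E_alpha) f = 9/4 - (57/20)cos x - (69/20)sin x

the image equals g(x) = 9/4 - (57/20)cos x - (69/20)sin x


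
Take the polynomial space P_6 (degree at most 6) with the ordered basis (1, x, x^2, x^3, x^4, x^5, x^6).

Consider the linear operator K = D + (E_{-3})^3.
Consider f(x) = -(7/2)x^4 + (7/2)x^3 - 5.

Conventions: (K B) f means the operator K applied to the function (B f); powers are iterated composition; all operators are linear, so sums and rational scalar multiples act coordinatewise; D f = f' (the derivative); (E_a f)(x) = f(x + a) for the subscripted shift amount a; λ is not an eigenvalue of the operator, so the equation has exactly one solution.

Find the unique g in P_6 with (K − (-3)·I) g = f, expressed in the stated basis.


g(x) = -(7/8)x^4 - (49/8)x^3 + (1113/16)x^2 + (399/32)x - 68225/64

write g with unknown coordinates in the stated basis and equate coefficients in (K − (-3)·I) g = f
solving from the highest basis element down gives g = -(7/8)x^4 - (49/8)x^3 + (1113/16)x^2 + (399/32)x - 68225/64
check: K g = -(7/8)x^4 + (175/8)x^3 - (3339/16)x^2 - (1197/32)x + 204355/64
so K g − (-3)·g = -(7/2)x^4 + (7/2)x^3 - 5 = f ✓


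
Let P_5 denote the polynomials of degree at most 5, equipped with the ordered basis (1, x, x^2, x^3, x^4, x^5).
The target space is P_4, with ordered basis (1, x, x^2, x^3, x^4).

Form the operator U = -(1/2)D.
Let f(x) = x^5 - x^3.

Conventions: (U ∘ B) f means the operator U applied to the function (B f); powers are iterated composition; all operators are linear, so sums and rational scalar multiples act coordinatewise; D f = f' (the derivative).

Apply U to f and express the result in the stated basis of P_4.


g(x) = -(5/2)x^4 + (3/2)x^2

D f = 5x^4 - 3x^2
(-(1/2)D) f = -(5/2)x^4 + (3/2)x^2


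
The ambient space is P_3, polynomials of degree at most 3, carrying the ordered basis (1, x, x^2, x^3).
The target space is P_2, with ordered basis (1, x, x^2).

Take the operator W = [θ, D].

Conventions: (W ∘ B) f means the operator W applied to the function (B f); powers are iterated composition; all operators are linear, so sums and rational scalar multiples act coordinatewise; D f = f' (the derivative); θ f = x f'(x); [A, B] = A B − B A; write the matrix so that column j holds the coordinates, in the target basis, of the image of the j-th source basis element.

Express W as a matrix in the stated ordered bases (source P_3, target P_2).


image of 1: 0
image of x: -1
image of x^2: -2x
image of x^3: -3x^2
each image's coordinates form column j of the matrix

the matrix is [[0, -1, 0, 0]; [0, 0, -2, 0]; [0, 0, 0, -3]] (rows listed top to bottom)


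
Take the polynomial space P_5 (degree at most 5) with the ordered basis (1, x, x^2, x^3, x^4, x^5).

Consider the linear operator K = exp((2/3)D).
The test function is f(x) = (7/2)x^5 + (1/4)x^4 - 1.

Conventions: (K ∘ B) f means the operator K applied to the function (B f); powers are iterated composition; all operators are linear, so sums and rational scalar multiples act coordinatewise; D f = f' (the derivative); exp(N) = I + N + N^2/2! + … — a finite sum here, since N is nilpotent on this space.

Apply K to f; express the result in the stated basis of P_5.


order-1 term: (35/3)x^4 + (2/3)x^3
order-2 term: (140/9)x^3 + (2/3)x^2
order-3 term: (280/27)x^2 + (8/27)x
order-4 term: (280/81)x + 4/81
order-5 term: 112/243
the series for exp((2/3)D) f terminates at order 5
exp((2/3)D) f = (7/2)x^5 + (143/12)x^4 + (146/9)x^3 + (298/27)x^2 + (304/81)x - 119/243

the image equals g(x) = (7/2)x^5 + (143/12)x^4 + (146/9)x^3 + (298/27)x^2 + (304/81)x - 119/243


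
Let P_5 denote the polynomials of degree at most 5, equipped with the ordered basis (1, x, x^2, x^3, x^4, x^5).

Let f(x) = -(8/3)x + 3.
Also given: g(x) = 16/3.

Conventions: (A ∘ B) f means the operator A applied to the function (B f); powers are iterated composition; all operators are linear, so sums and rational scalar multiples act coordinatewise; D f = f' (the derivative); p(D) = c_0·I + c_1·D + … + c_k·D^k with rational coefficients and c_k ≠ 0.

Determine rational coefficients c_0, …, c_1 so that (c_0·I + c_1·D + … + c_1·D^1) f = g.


c_0 = 0, c_1 = -2

D^0 f = -(8/3)x + 3
D^1 f = -8/3
matching coefficients of g against c_0 f + c_1 Df + … from the top degree down determines the c_i
solution: c_0 = 0, c_1 = -2


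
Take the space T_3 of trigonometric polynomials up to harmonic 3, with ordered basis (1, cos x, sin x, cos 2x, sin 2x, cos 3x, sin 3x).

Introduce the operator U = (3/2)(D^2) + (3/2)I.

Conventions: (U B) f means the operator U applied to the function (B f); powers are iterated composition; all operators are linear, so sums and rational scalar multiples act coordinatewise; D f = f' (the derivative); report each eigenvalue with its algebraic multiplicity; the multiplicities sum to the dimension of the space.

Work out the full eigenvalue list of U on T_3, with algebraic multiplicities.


image of 1: 3/2
image of cos x: 0
image of sin x: 0
image of cos 2x: -(9/2)cos 2x
image of sin 2x: -(9/2)sin 2x
image of cos 3x: -12cos 3x
image of sin 3x: -12sin 3x
the matrix is diagonal; its diagonal is (3/2, 0, 0, -9/2, -9/2, -12, -12)
for a triangular matrix the eigenvalues are the diagonal entries, with algebraic multiplicity their repetition count

λ = -12 (multiplicity 2), λ = -9/2 (multiplicity 2), λ = 0 (multiplicity 2), λ = 3/2 (multiplicity 1)


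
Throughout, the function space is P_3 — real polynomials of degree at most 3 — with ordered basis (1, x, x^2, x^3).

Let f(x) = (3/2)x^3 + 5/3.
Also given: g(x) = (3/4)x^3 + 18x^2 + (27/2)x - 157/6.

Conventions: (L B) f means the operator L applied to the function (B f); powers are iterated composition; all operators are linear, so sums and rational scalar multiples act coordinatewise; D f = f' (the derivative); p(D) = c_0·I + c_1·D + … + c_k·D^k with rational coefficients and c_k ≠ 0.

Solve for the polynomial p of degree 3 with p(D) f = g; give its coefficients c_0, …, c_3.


D^0 f = (3/2)x^3 + 5/3
D^1 f = (9/2)x^2
D^2 f = 9x
D^3 f = 9
matching coefficients of g against c_0 f + c_1 Df + … from the top degree down determines the c_i
solution: c_0 = 1/2, c_1 = 4, c_2 = 3/2, c_3 = -3

c_0 = 1/2, c_1 = 4, c_2 = 3/2, c_3 = -3


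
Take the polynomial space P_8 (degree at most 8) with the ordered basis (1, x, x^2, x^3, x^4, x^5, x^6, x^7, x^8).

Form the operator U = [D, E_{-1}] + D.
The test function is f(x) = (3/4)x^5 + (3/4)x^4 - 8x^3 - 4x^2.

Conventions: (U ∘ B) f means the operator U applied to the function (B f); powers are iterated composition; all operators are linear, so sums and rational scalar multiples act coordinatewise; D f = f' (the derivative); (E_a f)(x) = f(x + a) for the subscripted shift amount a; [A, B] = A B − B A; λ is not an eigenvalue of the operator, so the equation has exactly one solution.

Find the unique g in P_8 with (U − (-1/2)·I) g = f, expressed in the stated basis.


write g with unknown coordinates in the stated basis and equate coefficients in (U − (-1/2)·I) g = f
solving from the highest basis element down gives g = (3/2)x^5 - (27/2)x^4 + 92x^3 - 560x^2 + 2240x - 4480
check: U g = (15/2)x^4 - 54x^3 + 276x^2 - 1120x + 2240
so U g − (-1/2)·g = (3/4)x^5 + (3/4)x^4 - 8x^3 - 4x^2 = f ✓

g(x) = (3/2)x^5 - (27/2)x^4 + 92x^3 - 560x^2 + 2240x - 4480


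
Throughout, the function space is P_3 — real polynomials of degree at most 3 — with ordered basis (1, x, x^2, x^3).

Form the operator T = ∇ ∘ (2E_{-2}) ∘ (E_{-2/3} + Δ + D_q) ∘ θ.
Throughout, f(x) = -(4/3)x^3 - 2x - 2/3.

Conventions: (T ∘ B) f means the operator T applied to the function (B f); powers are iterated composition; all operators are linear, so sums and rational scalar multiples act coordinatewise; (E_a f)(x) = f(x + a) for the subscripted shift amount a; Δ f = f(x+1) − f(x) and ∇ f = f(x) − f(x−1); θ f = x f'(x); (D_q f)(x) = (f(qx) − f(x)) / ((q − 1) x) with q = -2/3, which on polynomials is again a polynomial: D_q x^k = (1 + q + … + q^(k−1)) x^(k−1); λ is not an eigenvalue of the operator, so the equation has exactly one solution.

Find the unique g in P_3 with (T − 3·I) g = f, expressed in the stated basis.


the result is g(x) = (4/9)x^3 + (8/3)x^2 - (194/81)x - 670/243

write g with unknown coordinates in the stated basis and equate coefficients in (T − 3·I) g = f
solving from the highest basis element down gives g = (4/9)x^3 + (8/3)x^2 - (194/81)x - 670/243
check: T g = 8x^2 - (248/27)x - 724/81
so T g − 3·g = -(4/3)x^3 - 2x - 2/3 = f ✓


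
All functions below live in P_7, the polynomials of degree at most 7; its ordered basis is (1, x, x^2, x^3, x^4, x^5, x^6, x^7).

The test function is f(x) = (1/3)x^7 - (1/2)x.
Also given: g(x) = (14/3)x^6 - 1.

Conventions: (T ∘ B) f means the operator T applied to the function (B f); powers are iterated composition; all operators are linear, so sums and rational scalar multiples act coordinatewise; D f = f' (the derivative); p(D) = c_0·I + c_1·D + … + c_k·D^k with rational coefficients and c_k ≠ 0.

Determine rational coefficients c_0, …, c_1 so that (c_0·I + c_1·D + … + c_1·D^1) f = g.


D^0 f = (1/3)x^7 - (1/2)x
D^1 f = (7/3)x^6 - 1/2
matching coefficients of g against c_0 f + c_1 Df + … from the top degree down determines the c_i
solution: c_0 = 0, c_1 = 2

c_0 = 0, c_1 = 2


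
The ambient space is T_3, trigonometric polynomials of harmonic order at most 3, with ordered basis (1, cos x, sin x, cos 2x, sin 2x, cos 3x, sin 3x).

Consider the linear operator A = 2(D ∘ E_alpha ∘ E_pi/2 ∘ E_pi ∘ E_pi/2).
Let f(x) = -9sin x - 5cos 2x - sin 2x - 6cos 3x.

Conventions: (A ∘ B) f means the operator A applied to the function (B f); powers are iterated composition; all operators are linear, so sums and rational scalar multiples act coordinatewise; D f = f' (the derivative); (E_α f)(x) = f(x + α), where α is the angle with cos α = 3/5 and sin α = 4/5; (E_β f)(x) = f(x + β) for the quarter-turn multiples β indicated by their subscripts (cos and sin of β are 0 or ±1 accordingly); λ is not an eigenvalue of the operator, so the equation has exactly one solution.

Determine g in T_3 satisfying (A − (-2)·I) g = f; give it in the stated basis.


write g with unknown coordinates in the stated basis and equate coefficients in (A − (-2)·I) g = f
solving from the highest basis element down gives g = (27/4)cos x - (9/4)sin x + (101/58)cos 2x + (93/58)sin 2x + (21/986)cos 3x + (1053/986)sin 3x
check: A g = -(27/2)cos x - (9/2)sin x - (246/29)cos 2x - (122/29)sin 2x - (2979/493)cos 3x - (1053/493)sin 3x
so A g − (-2)·g = -9sin x - 5cos 2x - sin 2x - 6cos 3x = f ✓

the result is g(x) = (27/4)cos x - (9/4)sin x + (101/58)cos 2x + (93/58)sin 2x + (21/986)cos 3x + (1053/986)sin 3x


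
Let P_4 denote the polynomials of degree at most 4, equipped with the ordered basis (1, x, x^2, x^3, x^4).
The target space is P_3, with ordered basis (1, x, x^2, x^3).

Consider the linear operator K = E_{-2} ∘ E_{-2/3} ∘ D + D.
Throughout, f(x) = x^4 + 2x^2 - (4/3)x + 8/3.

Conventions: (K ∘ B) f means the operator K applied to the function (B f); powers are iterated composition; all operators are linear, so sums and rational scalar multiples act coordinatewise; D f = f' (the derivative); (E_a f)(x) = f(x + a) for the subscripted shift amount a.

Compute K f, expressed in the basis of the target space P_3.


D f = 4x^3 + 4x - 4/3
E_{-2/3} D f = 4x^3 - 8x^2 + (28/3)x - 140/27
E_{-2} E_{-2/3} D f = 4x^3 - 32x^2 + (268/3)x - 2372/27
D f = 4x^3 + 4x - 4/3
(E_{-2} ∘ E_{-2/3} ∘ D + D) f = 8x^3 - 32x^2 + (280/3)x - 2408/27

the image equals g(x) = 8x^3 - 32x^2 + (280/3)x - 2408/27


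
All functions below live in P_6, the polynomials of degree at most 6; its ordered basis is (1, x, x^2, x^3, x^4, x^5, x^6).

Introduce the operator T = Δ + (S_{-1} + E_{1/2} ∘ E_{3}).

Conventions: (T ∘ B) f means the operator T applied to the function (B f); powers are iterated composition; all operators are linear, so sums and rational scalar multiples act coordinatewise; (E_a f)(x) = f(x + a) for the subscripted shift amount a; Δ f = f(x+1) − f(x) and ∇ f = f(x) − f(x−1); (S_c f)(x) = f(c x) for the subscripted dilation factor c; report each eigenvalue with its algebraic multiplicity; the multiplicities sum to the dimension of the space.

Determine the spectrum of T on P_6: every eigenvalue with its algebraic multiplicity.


image of 1: 2
image of x: 9/2
image of x^2: 2x^2 + 9x + 53/4
image of x^3: (27/2)x^2 + (159/4)x + 351/8
image of x^4: 2x^4 + 18x^3 + (159/2)x^2 + (351/2)x + 2417/16
image of x^5: (45/2)x^4 + (265/2)x^3 + (1755/4)x^2 + (12085/16)x + 16839/32
image of x^6: 2x^6 + 27x^5 + (795/4)x^4 + (1755/2)x^3 + (36255/16)x^2 + (50517/16)x + 117713/64
the matrix is upper triangular; its diagonal is (2, 0, 2, 0, 2, 0, 2)
for a triangular matrix the eigenvalues are the diagonal entries, with algebraic multiplicity their repetition count

λ = 0 (multiplicity 3), λ = 2 (multiplicity 4)


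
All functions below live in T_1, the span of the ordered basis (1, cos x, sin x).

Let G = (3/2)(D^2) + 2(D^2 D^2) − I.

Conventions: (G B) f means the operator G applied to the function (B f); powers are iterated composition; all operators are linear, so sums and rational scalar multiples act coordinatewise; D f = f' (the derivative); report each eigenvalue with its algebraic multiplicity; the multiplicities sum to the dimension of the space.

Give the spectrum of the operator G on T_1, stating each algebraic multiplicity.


image of 1: -1
image of cos x: -(1/2)cos x
image of sin x: -(1/2)sin x
the matrix is diagonal; its diagonal is (-1, -1/2, -1/2)
for a triangular matrix the eigenvalues are the diagonal entries, with algebraic multiplicity their repetition count

λ = -1 (multiplicity 1), λ = -1/2 (multiplicity 2)


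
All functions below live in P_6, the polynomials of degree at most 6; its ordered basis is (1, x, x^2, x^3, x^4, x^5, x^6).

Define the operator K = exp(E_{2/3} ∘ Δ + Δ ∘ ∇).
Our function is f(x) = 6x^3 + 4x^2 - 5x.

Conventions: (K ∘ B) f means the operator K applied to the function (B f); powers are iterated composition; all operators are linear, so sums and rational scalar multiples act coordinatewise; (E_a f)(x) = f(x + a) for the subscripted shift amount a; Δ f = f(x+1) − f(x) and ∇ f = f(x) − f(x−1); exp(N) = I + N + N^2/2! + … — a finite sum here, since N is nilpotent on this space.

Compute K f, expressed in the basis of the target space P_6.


order-1 term: 18x^2 + 86x + 115/3
order-2 term: 18x + 82
order-3 term: 6
the series for exp(E_{2/3} ∘ Δ + Δ ∘ ∇) f terminates at order 3
exp(E_{2/3} ∘ Δ + Δ ∘ ∇) f = 6x^3 + 22x^2 + 99x + 379/3

the result is g(x) = 6x^3 + 22x^2 + 99x + 379/3


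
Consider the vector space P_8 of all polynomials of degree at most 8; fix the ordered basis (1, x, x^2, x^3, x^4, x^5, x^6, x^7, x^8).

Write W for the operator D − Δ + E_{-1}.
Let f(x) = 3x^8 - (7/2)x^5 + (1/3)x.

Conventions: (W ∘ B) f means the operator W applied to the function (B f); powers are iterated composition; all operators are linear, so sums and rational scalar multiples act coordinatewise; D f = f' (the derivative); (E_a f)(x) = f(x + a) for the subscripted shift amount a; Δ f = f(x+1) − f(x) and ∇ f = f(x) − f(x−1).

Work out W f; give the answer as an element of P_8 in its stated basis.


D f = 24x^7 - (35/2)x^4 + 1/3
Δ f = 24x^7 + 84x^6 + 168x^5 + (385/2)x^4 + 133x^3 + 49x^2 + (13/2)x - 1/6
(-Δ) f = -24x^7 - 84x^6 - 168x^5 - (385/2)x^4 - 133x^3 - 49x^2 - (13/2)x + 1/6
E_{-1} f = 3x^8 - 24x^7 + 84x^6 - (343/2)x^5 + (455/2)x^4 - 203x^3 + 119x^2 - (247/6)x + 37/6
(D − Δ + E_{-1}) f = 3x^8 - 24x^7 - (679/2)x^5 + (35/2)x^4 - 336x^3 + 70x^2 - (143/3)x + 20/3

the result is g(x) = 3x^8 - 24x^7 - (679/2)x^5 + (35/2)x^4 - 336x^3 + 70x^2 - (143/3)x + 20/3


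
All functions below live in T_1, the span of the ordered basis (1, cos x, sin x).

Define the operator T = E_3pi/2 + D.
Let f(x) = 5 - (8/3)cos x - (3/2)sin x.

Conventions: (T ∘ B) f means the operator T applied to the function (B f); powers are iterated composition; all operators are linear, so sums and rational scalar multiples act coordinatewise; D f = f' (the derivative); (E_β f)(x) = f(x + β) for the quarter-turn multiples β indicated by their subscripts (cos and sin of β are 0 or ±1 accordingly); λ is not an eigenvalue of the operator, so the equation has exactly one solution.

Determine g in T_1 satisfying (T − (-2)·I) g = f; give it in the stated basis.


the image equals g(x) = 5/3 - (4/3)cos x - (3/4)sin x

write g with unknown coordinates in the stated basis and equate coefficients in (T − (-2)·I) g = f
solving from the highest basis element down gives g = 5/3 - (4/3)cos x - (3/4)sin x
check: T g = 5/3
so T g − (-2)·g = 5 - (8/3)cos x - (3/2)sin x = f ✓


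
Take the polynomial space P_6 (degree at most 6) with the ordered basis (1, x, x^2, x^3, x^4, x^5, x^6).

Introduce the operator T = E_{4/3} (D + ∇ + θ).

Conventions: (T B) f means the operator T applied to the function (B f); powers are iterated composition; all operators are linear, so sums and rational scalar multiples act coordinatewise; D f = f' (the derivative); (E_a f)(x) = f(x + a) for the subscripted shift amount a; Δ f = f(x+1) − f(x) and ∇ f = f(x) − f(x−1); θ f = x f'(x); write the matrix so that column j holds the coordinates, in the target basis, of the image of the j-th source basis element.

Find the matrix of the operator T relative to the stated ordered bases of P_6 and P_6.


image of 1: 0
image of x: x + 10/3
image of x^2: 2x^2 + (28/3)x + 71/9
image of x^3: 3x^3 + 18x^2 + 29x + 133/9
image of x^4: 4x^4 + (88/3)x^3 + (206/3)x^2 + (1852/27)x + 2047/81
image of x^5: 5x^5 + (130/3)x^4 + (1190/9)x^3 + (5270/27)x^2 + (11515/81)x + 9983/243
image of x^6: 6x^6 + 60x^5 + 225x^4 + (3940/9)x^3 + (4265/9)x^2 + (2446/9)x + 15701/243
each image's coordinates form column j of the matrix

the matrix is [[0, 10/3, 71/9, 133/9, 2047/81, 9983/243, 15701/243]; [0, 1, 28/3, 29, 1852/27, 11515/81, 2446/9]; [0, 0, 2, 18, 206/3, 5270/27, 4265/9]; [0, 0, 0, 3, 88/3, 1190/9, 3940/9]; [0, 0, 0, 0, 4, 130/3, 225]; [0, 0, 0, 0, 0, 5, 60]; [0, 0, 0, 0, 0, 0, 6]] (rows listed top to bottom)


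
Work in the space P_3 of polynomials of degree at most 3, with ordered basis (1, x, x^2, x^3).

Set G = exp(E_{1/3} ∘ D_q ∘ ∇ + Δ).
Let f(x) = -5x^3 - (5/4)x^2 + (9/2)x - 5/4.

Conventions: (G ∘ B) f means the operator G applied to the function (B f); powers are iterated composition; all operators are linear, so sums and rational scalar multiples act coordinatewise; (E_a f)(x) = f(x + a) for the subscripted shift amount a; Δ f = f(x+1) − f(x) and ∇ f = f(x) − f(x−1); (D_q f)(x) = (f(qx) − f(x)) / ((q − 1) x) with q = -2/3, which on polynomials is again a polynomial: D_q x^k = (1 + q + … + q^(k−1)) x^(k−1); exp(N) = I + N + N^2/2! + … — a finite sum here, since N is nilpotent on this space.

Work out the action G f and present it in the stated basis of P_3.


the image equals g(x) = -5x^3 - (65/4)x^2 - 33x - 371/12

order-1 term: -15x^2 - (45/2)x + 109/12
order-2 term: -15x - 135/4
order-3 term: -5
the series for exp(E_{1/3} ∘ D_q ∘ ∇ + Δ) f terminates at order 3
exp(E_{1/3} ∘ D_q ∘ ∇ + Δ) f = -5x^3 - (65/4)x^2 - 33x - 371/12


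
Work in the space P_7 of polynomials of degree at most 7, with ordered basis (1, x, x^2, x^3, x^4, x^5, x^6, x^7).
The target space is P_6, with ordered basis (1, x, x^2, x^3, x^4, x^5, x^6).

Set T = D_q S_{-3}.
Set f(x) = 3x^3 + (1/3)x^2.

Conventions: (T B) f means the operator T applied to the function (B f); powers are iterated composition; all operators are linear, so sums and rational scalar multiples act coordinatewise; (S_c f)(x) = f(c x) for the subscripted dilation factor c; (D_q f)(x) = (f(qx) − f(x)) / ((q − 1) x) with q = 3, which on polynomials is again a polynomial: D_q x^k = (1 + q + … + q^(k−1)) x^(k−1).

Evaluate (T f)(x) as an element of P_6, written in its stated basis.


the result is g(x) = -1053x^2 + 12x

S_{-3} f = -81x^3 + 3x^2
D_q S_{-3} f = -1053x^2 + 12x


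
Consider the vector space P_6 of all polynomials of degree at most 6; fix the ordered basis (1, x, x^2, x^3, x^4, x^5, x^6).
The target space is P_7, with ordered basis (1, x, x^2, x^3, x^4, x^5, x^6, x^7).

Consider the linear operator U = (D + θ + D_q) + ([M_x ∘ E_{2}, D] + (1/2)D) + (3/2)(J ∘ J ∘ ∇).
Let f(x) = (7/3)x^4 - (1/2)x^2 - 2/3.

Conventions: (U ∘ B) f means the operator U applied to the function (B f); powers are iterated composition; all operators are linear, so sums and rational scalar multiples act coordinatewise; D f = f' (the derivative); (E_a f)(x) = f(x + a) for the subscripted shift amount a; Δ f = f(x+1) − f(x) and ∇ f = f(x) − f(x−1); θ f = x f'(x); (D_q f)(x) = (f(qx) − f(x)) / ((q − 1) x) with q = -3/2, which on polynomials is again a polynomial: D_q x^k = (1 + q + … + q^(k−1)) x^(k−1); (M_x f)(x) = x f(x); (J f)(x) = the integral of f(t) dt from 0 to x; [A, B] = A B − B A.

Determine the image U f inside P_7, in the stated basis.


D f = (28/3)x^3 - x
θ f = (28/3)x^4 - x^2
D_q f = -(91/24)x^3 + (1/4)x
(D + θ + D_q) f = (28/3)x^4 + (133/24)x^3 - x^2 - (3/4)x
D f = (28/3)x^3 - x
E_{2} D f = (28/3)x^3 + 56x^2 + 111x + 218/3
M_x E_{2} D f = (28/3)x^4 + 56x^3 + 111x^2 + (218/3)x
E_{2} f = (7/3)x^4 + (56/3)x^3 + (111/2)x^2 + (218/3)x + 104/3
M_x E_{2} f = (7/3)x^5 + (56/3)x^4 + (111/2)x^3 + (218/3)x^2 + (104/3)x
D (M_x ∘ E_{2}) f = (35/3)x^4 + (224/3)x^3 + (333/2)x^2 + (436/3)x + 104/3
[M_x ∘ E_{2}, D] f = -(7/3)x^4 - (56/3)x^3 - (111/2)x^2 - (218/3)x - 104/3
D f = (28/3)x^3 - x
((1/2)D) f = (14/3)x^3 - (1/2)x
([M_x ∘ E_{2}, D] + (1/2)D) f = -(7/3)x^4 - 14x^3 - (111/2)x^2 - (439/6)x - 104/3
∇ f = (28/3)x^3 - 14x^2 + (25/3)x - 11/6
J ∇ f = (7/3)x^4 - (14/3)x^3 + (25/6)x^2 - (11/6)x
J J ∇ f = (7/15)x^5 - (7/6)x^4 + (25/18)x^3 - (11/12)x^2
((3/2)(J ∘ J ∘ ∇)) f = (7/10)x^5 - (7/4)x^4 + (25/12)x^3 - (11/8)x^2
((D + θ + D_q) + ([M_x ∘ E_{2}, D] + (1/2)D) + (3/2)(J ∘ J ∘ ∇)) f = (7/10)x^5 + (21/4)x^4 - (51/8)x^3 - (463/8)x^2 - (887/12)x - 104/3

g(x) = (7/10)x^5 + (21/4)x^4 - (51/8)x^3 - (463/8)x^2 - (887/12)x - 104/3


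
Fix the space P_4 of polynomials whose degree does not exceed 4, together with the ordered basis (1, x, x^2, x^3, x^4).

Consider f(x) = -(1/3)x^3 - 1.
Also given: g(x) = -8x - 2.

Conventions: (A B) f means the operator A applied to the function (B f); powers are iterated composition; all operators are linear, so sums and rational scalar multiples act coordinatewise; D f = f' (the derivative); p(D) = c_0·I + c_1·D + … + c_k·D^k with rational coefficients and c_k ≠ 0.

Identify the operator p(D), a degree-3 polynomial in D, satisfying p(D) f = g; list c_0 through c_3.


p(D) = 4·D^2 + D^3, i.e. c_0 = 0, c_1 = 0, c_2 = 4, c_3 = 1

D^0 f = -(1/3)x^3 - 1
D^1 f = -x^2
D^2 f = -2x
D^3 f = -2
matching coefficients of g against c_0 f + c_1 Df + … from the top degree down determines the c_i
solution: c_0 = 0, c_1 = 0, c_2 = 4, c_3 = 1


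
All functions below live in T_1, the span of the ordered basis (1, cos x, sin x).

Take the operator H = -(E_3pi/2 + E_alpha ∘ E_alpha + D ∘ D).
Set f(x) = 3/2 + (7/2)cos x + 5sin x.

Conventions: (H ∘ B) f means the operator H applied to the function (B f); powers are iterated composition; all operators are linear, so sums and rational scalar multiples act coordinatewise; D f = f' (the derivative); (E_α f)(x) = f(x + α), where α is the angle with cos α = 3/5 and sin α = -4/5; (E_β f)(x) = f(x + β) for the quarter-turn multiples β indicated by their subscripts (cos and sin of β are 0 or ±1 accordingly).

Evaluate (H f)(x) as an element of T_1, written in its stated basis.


the result is g(x) = -3 + (357/25)cos x - (23/50)sin x

E_3pi/2 f = 3/2 - 5cos x + (7/2)sin x
E_alpha f = 3/2 - (19/10)cos x + (29/5)sin x
E_alpha E_alpha f = 3/2 - (289/50)cos x + (49/25)sin x
D f = 5cos x - (7/2)sin x
D D f = -(7/2)cos x - 5sin x
(E_3pi/2 + E_alpha ∘ E_alpha + D ∘ D) f = 3 - (357/25)cos x + (23/50)sin x
(-(E_3pi/2 + E_alpha ∘ E_alpha + D ∘ D)) f = -3 + (357/25)cos x - (23/50)sin x


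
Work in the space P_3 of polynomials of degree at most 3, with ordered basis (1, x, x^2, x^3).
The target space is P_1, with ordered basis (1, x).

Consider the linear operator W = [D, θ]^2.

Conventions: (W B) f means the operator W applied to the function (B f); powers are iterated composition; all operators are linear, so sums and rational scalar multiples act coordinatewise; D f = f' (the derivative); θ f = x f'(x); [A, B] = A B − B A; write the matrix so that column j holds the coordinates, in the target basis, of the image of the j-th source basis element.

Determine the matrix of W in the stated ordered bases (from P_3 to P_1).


the matrix is [[0, 0, 2, 0]; [0, 0, 0, 6]] (rows listed top to bottom)

image of 1: 0
image of x: 0
image of x^2: 2
image of x^3: 6x
each image's coordinates form column j of the matrix


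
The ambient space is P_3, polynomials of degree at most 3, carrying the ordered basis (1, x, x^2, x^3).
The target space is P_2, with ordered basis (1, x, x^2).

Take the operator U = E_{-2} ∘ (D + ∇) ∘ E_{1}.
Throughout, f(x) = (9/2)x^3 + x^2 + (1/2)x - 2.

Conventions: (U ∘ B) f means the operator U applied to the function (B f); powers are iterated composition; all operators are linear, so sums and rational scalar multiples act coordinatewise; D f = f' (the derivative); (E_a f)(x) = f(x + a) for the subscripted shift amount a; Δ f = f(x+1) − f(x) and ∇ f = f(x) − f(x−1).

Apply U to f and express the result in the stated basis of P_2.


the image equals g(x) = 27x^2 - (127/2)x + 41

E_{1} f = (9/2)x^3 + (29/2)x^2 + 16x + 4
D E_{1} f = (27/2)x^2 + 29x + 16
∇ E_{1} f = (27/2)x^2 + (31/2)x + 6
(D + ∇) E_{1} f = 27x^2 + (89/2)x + 22
E_{-2} (D + ∇) E_{1} f = 27x^2 - (127/2)x + 41


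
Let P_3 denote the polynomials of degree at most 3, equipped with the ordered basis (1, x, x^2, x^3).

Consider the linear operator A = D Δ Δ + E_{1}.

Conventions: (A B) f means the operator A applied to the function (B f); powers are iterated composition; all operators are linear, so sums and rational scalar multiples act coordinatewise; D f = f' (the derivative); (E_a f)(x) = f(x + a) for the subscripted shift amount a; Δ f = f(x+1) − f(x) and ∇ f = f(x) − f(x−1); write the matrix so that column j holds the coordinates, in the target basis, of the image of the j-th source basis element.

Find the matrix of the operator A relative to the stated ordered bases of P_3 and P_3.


image of 1: 1
image of x: x + 1
image of x^2: x^2 + 2x + 1
image of x^3: x^3 + 3x^2 + 3x + 7
each image's coordinates form column j of the matrix

the matrix is [[1, 1, 1, 7]; [0, 1, 2, 3]; [0, 0, 1, 3]; [0, 0, 0, 1]] (rows listed top to bottom)


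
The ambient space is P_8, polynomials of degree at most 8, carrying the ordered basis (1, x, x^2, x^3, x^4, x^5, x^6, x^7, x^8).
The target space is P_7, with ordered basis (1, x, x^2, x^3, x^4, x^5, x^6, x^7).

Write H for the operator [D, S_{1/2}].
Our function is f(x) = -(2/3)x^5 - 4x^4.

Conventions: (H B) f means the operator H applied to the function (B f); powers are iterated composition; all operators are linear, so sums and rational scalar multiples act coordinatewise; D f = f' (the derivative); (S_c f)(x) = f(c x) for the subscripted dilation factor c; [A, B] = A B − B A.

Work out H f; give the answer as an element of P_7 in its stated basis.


S_{1/2} f = -(1/48)x^5 - (1/4)x^4
D S_{1/2} f = -(5/48)x^4 - x^3
D f = -(10/3)x^4 - 16x^3
S_{1/2} D f = -(5/24)x^4 - 2x^3
[D, S_{1/2}] f = (5/48)x^4 + x^3

the result is g(x) = (5/48)x^4 + x^3


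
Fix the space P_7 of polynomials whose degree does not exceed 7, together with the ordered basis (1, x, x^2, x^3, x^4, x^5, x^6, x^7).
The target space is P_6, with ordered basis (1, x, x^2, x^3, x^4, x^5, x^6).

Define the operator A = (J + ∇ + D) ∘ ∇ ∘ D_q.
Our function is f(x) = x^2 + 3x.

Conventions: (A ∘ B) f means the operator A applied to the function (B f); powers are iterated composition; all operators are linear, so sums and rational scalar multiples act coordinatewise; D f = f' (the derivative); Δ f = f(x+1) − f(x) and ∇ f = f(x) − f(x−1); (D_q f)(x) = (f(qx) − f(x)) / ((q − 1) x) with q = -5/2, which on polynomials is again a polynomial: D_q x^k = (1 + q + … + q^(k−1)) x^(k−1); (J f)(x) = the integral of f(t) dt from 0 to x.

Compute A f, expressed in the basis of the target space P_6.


the image equals g(x) = -(3/2)x

D_q f = -(3/2)x + 3
∇ D_q f = -3/2
J (∇ ∘ D_q) f = -(3/2)x
∇ (∇ ∘ D_q) f = 0
D (∇ ∘ D_q) f = 0
(J + ∇ + D) (∇ ∘ D_q) f = -(3/2)x


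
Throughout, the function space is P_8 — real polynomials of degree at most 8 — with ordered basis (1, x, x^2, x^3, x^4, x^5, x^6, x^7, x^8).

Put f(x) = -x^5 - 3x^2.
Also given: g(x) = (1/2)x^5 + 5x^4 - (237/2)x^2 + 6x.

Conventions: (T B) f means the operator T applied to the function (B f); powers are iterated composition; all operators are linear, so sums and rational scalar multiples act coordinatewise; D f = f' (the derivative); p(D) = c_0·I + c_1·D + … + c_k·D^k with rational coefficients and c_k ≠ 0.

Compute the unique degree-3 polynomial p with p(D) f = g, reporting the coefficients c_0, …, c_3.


D^0 f = -x^5 - 3x^2
D^1 f = -5x^4 - 6x
D^2 f = -20x^3 - 6
D^3 f = -60x^2
matching coefficients of g against c_0 f + c_1 Df + … from the top degree down determines the c_i
solution: c_0 = -1/2, c_1 = -1, c_2 = 0, c_3 = 2

c_0 = -1/2, c_1 = -1, c_2 = 0, c_3 = 2


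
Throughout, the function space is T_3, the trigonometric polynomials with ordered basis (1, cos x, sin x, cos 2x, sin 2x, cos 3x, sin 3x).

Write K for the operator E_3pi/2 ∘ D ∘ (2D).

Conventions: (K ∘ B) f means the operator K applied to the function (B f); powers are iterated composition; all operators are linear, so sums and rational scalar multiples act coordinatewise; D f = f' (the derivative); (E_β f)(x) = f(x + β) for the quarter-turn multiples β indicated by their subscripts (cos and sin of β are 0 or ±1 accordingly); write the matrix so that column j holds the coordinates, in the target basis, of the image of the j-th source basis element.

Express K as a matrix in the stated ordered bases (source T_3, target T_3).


the matrix is [[0, 0, 0, 0, 0, 0, 0]; [0, 0, 2, 0, 0, 0, 0]; [0, -2, 0, 0, 0, 0, 0]; [0, 0, 0, 8, 0, 0, 0]; [0, 0, 0, 0, 8, 0, 0]; [0, 0, 0, 0, 0, 0, -18]; [0, 0, 0, 0, 0, 18, 0]] (rows listed top to bottom)

image of 1: 0
image of cos x: -2sin x
image of sin x: 2cos x
image of cos 2x: 8cos 2x
image of sin 2x: 8sin 2x
image of cos 3x: 18sin 3x
image of sin 3x: -18cos 3x
each image's coordinates form column j of the matrix


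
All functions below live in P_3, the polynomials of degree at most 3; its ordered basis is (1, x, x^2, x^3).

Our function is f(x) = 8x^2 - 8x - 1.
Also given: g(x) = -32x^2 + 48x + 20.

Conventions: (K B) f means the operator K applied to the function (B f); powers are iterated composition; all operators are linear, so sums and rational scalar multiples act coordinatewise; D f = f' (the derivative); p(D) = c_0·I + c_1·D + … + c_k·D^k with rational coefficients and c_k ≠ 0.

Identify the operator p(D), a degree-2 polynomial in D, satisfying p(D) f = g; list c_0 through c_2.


D^0 f = 8x^2 - 8x - 1
D^1 f = 16x - 8
D^2 f = 16
matching coefficients of g against c_0 f + c_1 Df + … from the top degree down determines the c_i
solution: c_0 = -4, c_1 = 1, c_2 = 3/2

c_0 = -4, c_1 = 1, c_2 = 3/2


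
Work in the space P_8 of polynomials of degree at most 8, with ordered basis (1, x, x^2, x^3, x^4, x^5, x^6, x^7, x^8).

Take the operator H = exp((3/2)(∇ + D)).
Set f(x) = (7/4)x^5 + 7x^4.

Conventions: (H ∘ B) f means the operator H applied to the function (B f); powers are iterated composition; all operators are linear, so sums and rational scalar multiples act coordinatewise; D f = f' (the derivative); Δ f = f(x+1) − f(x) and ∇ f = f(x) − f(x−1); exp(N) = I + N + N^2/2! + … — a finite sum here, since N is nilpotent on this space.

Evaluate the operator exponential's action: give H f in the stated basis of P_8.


order-1 term: (105/4)x^4 + (231/4)x^3 - (147/4)x^2 + (231/8)x - 63/8
order-2 term: (315/2)x^3 + (567/4)x^2 - (2583/16)x + 189/2
order-3 term: (945/2)x^2 + (189/4)x - 2457/16
order-4 term: (2835/4)x - 567/4
order-5 term: 1701/4
the series for exp((3/2)(∇ + D)) f terminates at order 5
exp((3/2)(∇ + D)) f = (7/4)x^5 + (133/4)x^4 + (861/4)x^3 + (1155/2)x^2 + (9975/16)x + 3465/16

the image equals g(x) = (7/4)x^5 + (133/4)x^4 + (861/4)x^3 + (1155/2)x^2 + (9975/16)x + 3465/16


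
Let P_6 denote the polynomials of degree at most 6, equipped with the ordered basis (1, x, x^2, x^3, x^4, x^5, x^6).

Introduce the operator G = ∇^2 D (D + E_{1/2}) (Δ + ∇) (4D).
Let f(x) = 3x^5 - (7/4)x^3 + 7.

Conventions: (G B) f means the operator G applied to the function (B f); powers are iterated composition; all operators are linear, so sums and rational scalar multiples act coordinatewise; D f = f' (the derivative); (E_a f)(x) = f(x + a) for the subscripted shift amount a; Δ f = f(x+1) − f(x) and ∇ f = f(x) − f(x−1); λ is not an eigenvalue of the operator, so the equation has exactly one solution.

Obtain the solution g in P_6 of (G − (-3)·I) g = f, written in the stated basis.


the result is g(x) = x^5 - (7/12)x^3 - 953/3

write g with unknown coordinates in the stated basis and equate coefficients in (G − (-3)·I) g = f
solving from the highest basis element down gives g = x^5 - (7/12)x^3 - 953/3
check: G g = 960
so G g − (-3)·g = 3x^5 - (7/4)x^3 + 7 = f ✓


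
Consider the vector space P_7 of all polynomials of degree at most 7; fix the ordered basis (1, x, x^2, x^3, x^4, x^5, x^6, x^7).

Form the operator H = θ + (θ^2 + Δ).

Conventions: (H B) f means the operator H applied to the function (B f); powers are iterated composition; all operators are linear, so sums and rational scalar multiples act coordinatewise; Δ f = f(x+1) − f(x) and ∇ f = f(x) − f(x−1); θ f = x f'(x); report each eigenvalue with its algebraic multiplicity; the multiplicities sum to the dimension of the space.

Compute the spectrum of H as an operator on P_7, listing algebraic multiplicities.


λ = 0 (multiplicity 1), λ = 2 (multiplicity 1), λ = 6 (multiplicity 1), λ = 12 (multiplicity 1), λ = 20 (multiplicity 1), λ = 30 (multiplicity 1), λ = 42 (multiplicity 1), λ = 56 (multiplicity 1)

image of 1: 0
image of x: 2x + 1
image of x^2: 6x^2 + 2x + 1
image of x^3: 12x^3 + 3x^2 + 3x + 1
image of x^4: 20x^4 + 4x^3 + 6x^2 + 4x + 1
image of x^5: 30x^5 + 5x^4 + 10x^3 + 10x^2 + 5x + 1
image of x^6: 42x^6 + 6x^5 + 15x^4 + 20x^3 + 15x^2 + 6x + 1
image of x^7: 56x^7 + 7x^6 + 21x^5 + 35x^4 + 35x^3 + 21x^2 + 7x + 1
the matrix is upper triangular; its diagonal is (0, 2, 6, 12, 20, 30, 42, 56)
for a triangular matrix the eigenvalues are the diagonal entries, with algebraic multiplicity their repetition count


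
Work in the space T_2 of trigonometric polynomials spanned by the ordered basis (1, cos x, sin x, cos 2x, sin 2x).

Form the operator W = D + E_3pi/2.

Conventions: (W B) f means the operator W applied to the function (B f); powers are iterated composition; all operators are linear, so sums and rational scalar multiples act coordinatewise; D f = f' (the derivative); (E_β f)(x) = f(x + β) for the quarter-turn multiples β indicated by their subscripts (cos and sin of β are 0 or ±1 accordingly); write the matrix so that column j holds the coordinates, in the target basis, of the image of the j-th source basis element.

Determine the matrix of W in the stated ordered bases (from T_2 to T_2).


image of 1: 1
image of cos x: 0
image of sin x: 0
image of cos 2x: -cos 2x - 2sin 2x
image of sin 2x: 2cos 2x - sin 2x
each image's coordinates form column j of the matrix

the matrix is [[1, 0, 0, 0, 0]; [0, 0, 0, 0, 0]; [0, 0, 0, 0, 0]; [0, 0, 0, -1, 2]; [0, 0, 0, -2, -1]] (rows listed top to bottom)


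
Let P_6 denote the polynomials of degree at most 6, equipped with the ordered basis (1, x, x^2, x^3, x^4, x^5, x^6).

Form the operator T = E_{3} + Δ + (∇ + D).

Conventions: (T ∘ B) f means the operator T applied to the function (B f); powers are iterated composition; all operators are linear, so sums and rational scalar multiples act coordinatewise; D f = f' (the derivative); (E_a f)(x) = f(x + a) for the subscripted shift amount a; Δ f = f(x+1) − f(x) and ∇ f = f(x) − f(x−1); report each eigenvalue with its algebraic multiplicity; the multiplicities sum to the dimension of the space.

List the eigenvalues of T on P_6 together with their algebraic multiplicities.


λ = 1 (multiplicity 7)

image of 1: 1
image of x: x + 6
image of x^2: x^2 + 12x + 9
image of x^3: x^3 + 18x^2 + 27x + 29
image of x^4: x^4 + 24x^3 + 54x^2 + 116x + 81
image of x^5: x^5 + 30x^4 + 90x^3 + 290x^2 + 405x + 245
image of x^6: x^6 + 36x^5 + 135x^4 + 580x^3 + 1215x^2 + 1470x + 729
the matrix is upper triangular; its diagonal is (1, 1, 1, 1, 1, 1, 1)
for a triangular matrix the eigenvalues are the diagonal entries, with algebraic multiplicity their repetition count


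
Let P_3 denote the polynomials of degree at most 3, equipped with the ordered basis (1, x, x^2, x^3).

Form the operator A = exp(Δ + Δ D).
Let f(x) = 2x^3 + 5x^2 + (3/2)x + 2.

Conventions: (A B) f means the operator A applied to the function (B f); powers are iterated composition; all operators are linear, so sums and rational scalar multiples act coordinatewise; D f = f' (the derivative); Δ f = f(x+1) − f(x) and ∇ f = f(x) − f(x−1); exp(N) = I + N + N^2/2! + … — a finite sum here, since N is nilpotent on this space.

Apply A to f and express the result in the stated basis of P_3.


g(x) = 2x^3 + 11x^2 + (71/2)x + 103/2

order-1 term: 6x^2 + 28x + 49/2
order-2 term: 6x + 23
order-3 term: 2
the series for exp(Δ + Δ D) f terminates at order 3
exp(Δ + Δ D) f = 2x^3 + 11x^2 + (71/2)x + 103/2
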